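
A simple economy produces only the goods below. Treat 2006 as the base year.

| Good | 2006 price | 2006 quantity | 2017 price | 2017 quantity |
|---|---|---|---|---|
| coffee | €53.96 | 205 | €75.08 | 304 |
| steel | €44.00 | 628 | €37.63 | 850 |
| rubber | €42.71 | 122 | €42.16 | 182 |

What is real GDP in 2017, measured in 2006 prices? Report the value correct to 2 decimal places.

Real GDP 2017 = Σ (p_2006 × q_2017) = 53.96·304 + 44.00·850 + 42.71·182 = 61577.06.

€61577.06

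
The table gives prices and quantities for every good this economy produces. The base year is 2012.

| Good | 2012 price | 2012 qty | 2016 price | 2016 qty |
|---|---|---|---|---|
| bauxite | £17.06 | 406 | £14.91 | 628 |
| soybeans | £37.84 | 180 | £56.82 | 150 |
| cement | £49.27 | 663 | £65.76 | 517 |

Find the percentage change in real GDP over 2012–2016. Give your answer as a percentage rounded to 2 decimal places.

-9.79%

Real GDP 2012 = Nominal GDP 2012 = 17.06·406 + 37.84·180 + 49.27·663 = 46403.57.
Real GDP 2016 (at 2012 prices) = 17.06·628 + 37.84·150 + 49.27·517 = 41862.27.
Real growth = 41862.27/46403.57 − 1 = -0.0979.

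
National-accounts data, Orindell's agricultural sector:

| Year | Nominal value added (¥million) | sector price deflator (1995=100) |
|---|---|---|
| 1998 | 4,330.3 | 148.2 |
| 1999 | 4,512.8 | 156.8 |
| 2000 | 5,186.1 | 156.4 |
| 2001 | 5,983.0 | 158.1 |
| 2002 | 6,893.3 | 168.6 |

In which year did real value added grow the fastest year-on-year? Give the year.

1999: real = 4512.8/1.568 = 2878.06; growth vs 1998 (2921.93) = -1.50%.
2000: real = 5186.1/1.564 = 3315.92; growth vs 1999 (2878.06) = 15.21%.
2001: real = 5983.0/1.581 = 3784.31; growth vs 2000 (3315.92) = 14.13%.
2002: real = 6893.3/1.686 = 4088.55; growth vs 2001 (3784.31) = 8.04%.

2000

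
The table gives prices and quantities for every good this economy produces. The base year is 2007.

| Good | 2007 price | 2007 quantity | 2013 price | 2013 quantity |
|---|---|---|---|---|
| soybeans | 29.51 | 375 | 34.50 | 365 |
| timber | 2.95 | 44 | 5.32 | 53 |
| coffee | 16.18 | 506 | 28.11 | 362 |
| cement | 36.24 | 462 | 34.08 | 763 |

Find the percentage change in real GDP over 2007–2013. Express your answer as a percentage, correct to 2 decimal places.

Real GDP 2007 = Nominal GDP 2007 = 29.51·375 + 2.95·44 + 16.18·506 + 36.24·462 = 36126.01.
Real GDP 2013 (at 2007 prices) = 29.51·365 + 2.95·53 + 16.18·362 + 36.24·763 = 44435.78.
Real growth = 44435.78/36126.01 − 1 = 0.2300.

23.00%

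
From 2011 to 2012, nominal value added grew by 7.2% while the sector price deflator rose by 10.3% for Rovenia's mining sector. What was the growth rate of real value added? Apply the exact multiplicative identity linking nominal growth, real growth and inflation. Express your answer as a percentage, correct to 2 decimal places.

(1 + g_nom) = (1 + g_real)(1 + π), so g_real = 1.0720 / 1.1030 − 1 = -0.02811.

-2.81%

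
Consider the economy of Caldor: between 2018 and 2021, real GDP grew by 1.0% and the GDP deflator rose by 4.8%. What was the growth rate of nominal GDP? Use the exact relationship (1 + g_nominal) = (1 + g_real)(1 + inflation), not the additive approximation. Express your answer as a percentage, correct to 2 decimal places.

5.85%

(1 + g_nom) = (1 + g_real)(1 + π) = 1.0100 × 1.0480 = 1.05848.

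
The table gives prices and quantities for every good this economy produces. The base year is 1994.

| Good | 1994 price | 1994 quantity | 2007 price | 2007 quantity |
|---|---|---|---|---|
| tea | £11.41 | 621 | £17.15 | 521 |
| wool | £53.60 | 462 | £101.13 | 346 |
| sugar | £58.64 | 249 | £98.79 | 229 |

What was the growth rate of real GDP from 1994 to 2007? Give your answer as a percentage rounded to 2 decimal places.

Real GDP 1994 = Nominal GDP 1994 = 11.41·621 + 53.60·462 + 58.64·249 = 46450.17.
Real GDP 2007 (at 1994 prices) = 11.41·521 + 53.60·346 + 58.64·229 = 37918.77.
Real growth = 37918.77/46450.17 − 1 = -0.1837.

-18.37%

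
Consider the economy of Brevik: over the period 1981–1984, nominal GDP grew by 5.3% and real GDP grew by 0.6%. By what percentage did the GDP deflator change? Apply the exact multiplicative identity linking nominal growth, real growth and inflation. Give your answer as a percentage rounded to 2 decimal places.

(1 + g_nom) = (1 + g_real)(1 + π), so π = 1.0530 / 1.0060 − 1 = 0.04672.

4.67%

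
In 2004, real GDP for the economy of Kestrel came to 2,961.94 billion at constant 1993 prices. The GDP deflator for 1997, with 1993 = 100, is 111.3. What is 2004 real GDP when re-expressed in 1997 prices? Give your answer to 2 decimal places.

Real GDP in 1997 prices = Real GDP in 1993 prices × (P_1997/P_1993) = 2961.94 × 1.113 = 3296.64.

3,296.64 billion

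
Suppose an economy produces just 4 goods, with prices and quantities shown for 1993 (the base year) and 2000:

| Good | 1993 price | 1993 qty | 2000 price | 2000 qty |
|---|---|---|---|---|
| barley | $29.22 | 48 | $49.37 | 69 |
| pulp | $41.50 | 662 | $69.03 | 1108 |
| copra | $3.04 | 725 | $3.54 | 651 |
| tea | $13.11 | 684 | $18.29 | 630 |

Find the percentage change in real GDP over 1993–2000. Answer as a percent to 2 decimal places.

45.42%

Real GDP 1993 = Nominal GDP 1993 = 29.22·48 + 41.50·662 + 3.04·725 + 13.11·684 = 40046.80.
Real GDP 2000 (at 1993 prices) = 29.22·69 + 41.50·1108 + 3.04·651 + 13.11·630 = 58236.52.
Real growth = 58236.52/40046.80 − 1 = 0.4542.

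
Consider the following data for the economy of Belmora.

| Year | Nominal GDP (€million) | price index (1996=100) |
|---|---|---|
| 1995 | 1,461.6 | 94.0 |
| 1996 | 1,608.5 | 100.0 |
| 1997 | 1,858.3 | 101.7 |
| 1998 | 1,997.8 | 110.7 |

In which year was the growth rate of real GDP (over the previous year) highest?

1997

1996: real = 1608.5/1.000 = 1608.50; growth vs 1995 (1554.89) = 3.45%.
1997: real = 1858.3/1.017 = 1827.24; growth vs 1996 (1608.50) = 13.60%.
1998: real = 1997.8/1.107 = 1804.70; growth vs 1997 (1827.24) = -1.23%.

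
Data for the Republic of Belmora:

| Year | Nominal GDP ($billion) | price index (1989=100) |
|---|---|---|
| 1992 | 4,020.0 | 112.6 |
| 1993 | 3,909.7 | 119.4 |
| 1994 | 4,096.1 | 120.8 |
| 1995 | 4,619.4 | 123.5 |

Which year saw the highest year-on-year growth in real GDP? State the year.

1993: real = 3909.7/1.194 = 3274.46; growth vs 1992 (3570.16) = -8.28%.
1994: real = 4096.1/1.208 = 3390.81; growth vs 1993 (3274.46) = 3.55%.
1995: real = 4619.4/1.235 = 3740.40; growth vs 1994 (3390.81) = 10.31%.

1995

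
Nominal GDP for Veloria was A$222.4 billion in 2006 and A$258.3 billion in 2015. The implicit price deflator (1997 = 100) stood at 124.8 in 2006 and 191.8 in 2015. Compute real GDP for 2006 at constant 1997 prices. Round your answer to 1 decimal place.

Real GDP = Nominal / (implicit price deflator/100) = 222.4 / 1.248 = 178.21.

A$178.2 billion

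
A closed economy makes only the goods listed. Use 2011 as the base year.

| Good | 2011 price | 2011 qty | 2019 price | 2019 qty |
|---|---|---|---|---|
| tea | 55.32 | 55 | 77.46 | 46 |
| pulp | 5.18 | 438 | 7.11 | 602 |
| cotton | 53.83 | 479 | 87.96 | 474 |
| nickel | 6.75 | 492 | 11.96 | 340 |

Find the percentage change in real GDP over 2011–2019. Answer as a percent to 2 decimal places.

-2.74%

Real GDP 2011 = Nominal GDP 2011 = 55.32·55 + 5.18·438 + 53.83·479 + 6.75·492 = 34417.01.
Real GDP 2019 (at 2011 prices) = 55.32·46 + 5.18·602 + 53.83·474 + 6.75·340 = 33473.50.
Real growth = 33473.50/34417.01 − 1 = -0.0274.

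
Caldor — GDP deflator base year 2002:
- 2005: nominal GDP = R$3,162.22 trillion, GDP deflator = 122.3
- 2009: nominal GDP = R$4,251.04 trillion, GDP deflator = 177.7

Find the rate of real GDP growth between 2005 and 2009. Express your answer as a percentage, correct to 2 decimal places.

-7.48%

Deflate each year: 2005 → 3162.22/1.223 = 2585.63; 2009 → 4251.04/1.777 = 2392.26.
So real GDP changed by 2392.26/2585.63 − 1 = -0.0748, i.e. -7.48%.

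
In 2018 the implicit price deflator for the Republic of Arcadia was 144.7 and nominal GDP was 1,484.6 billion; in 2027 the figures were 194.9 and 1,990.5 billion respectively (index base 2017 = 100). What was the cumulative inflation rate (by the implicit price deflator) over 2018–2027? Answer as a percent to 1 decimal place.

Price-level change = 194.9 / 144.7 − 1 = 0.3469.

34.7%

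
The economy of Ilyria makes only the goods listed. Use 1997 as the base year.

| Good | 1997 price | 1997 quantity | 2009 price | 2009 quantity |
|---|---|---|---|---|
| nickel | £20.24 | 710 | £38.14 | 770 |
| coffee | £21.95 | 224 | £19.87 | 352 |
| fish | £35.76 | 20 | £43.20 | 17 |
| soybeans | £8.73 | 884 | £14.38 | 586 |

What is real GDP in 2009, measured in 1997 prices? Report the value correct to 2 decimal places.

Real GDP 2009 = Σ (p_1997 × q_2009) = 20.24·770 + 21.95·352 + 35.76·17 + 8.73·586 = 29034.90.

£29034.90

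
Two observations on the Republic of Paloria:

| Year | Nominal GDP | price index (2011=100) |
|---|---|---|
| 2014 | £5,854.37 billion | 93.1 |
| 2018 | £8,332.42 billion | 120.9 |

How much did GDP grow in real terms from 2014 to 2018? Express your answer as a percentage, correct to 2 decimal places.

Real GDP 2014 = 5854.37 / 0.931 = 6288.26.
Real GDP 2018 = 8332.42 / 1.209 = 6891.99.
Real growth = 6891.99 / 6288.26 − 1 = 0.0960.

9.60%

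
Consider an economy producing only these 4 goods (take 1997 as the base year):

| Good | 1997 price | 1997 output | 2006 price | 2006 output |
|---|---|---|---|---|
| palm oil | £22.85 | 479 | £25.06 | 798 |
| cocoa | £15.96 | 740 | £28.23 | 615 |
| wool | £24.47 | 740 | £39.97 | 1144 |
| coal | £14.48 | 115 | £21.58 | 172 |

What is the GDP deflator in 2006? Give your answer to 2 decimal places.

Nominal GDP 2006 = 25.06·798 + 28.23·615 + 39.97·1144 + 21.58·172 = 86796.77.
Real GDP 2006 (at 1997 prices) = 22.85·798 + 15.96·615 + 24.47·1144 + 14.48·172 = 58533.94.
Deflator = Nominal/Real × 100 = 86796.77/58533.94 × 100 = 148.285.

148.28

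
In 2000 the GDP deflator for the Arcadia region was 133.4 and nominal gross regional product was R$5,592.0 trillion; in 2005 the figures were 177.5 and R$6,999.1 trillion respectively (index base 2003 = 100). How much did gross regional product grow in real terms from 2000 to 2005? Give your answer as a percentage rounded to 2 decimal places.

Real gross regional product 2000 = 5592.0 / 1.334 = 4191.90.
Real gross regional product 2005 = 6999.1 / 1.775 = 3943.15.
Real growth = 3943.15 / 4191.90 − 1 = -0.0593.

-5.93%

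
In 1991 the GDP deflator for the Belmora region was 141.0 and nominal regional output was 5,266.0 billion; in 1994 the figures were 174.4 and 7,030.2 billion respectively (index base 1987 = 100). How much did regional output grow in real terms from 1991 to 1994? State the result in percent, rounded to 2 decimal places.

Deflate each year: 1991 → 5266.0/1.410 = 3734.75; 1994 → 7030.2/1.744 = 4031.08.
So real regional output changed by 4031.08/3734.75 − 1 = 0.0793, i.e. 7.93%.

7.93%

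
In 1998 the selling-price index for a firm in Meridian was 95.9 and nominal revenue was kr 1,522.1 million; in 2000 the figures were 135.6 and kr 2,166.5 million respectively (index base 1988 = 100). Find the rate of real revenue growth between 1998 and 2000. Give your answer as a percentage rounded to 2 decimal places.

Real revenue 1998 = 1522.1 / 0.959 = 1587.17.
Real revenue 2000 = 2166.5 / 1.356 = 1597.71.
Real growth = 1597.71 / 1587.17 − 1 = 0.0066.

0.66%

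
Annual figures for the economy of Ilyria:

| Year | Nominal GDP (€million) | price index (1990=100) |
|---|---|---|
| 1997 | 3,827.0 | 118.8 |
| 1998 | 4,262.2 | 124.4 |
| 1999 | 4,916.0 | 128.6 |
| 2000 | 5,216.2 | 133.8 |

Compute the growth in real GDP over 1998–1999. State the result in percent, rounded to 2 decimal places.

Real GDP 1998 = 4262.2/1.244 = 3426.21.
Real GDP 1999 = 4916.0/1.286 = 3822.71.
Change = 3822.71/3426.21 − 1 = 0.1157.

11.57%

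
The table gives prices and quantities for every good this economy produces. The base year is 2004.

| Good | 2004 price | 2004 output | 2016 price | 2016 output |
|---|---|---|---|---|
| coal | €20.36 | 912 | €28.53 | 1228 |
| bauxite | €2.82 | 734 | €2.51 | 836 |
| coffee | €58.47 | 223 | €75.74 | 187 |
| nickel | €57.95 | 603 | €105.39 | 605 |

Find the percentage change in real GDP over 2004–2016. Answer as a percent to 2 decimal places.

6.90%

Real GDP 2004 = Nominal GDP 2004 = 20.36·912 + 2.82·734 + 58.47·223 + 57.95·603 = 68620.86.
Real GDP 2016 (at 2004 prices) = 20.36·1228 + 2.82·836 + 58.47·187 + 57.95·605 = 73353.24.
Real growth = 73353.24/68620.86 − 1 = 0.0690.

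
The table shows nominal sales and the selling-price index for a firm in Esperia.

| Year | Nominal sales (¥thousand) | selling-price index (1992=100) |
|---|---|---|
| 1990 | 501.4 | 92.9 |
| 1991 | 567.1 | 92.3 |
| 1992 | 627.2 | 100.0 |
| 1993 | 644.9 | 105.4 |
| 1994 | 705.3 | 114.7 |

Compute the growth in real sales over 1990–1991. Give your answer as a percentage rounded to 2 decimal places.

13.84%

Real sales 1990 = 501.4/0.929 = 539.72.
Real sales 1991 = 567.1/0.923 = 614.41.
Change = 614.41/539.72 − 1 = 0.1384.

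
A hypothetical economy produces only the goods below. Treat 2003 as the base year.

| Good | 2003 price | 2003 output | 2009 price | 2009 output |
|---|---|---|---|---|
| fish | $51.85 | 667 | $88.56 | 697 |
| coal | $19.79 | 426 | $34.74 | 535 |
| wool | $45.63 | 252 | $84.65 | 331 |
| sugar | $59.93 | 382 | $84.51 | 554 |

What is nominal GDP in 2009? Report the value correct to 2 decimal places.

Nominal GDP 2009 = Σ (p_2009 × q_2009) = 88.56·697 + 34.74·535 + 84.65·331 + 84.51·554 = 155149.91.

$155149.91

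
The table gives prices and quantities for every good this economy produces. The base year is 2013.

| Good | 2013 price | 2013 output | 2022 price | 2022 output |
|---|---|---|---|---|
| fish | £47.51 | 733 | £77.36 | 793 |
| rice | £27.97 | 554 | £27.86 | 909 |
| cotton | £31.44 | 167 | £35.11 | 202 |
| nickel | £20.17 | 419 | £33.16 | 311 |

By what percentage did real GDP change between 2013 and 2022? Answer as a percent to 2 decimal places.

18.28%

Real GDP 2013 = Nominal GDP 2013 = 47.51·733 + 27.97·554 + 31.44·167 + 20.17·419 = 64021.92.
Real GDP 2022 (at 2013 prices) = 47.51·793 + 27.97·909 + 31.44·202 + 20.17·311 = 75723.91.
Real growth = 75723.91/64021.92 − 1 = 0.1828.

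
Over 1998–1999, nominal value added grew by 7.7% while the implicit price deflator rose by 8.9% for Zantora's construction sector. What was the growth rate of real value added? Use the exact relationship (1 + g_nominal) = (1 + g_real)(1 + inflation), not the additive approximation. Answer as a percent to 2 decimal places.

-1.10%

(1 + g_nom) = (1 + g_real)(1 + π), so g_real = 1.0770 / 1.0890 − 1 = -0.01102.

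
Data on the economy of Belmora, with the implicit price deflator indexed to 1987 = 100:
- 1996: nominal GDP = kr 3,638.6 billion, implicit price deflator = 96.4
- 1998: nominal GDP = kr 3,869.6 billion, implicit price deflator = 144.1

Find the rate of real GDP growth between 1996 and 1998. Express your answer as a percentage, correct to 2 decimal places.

Deflate each year: 1996 → 3638.6/0.964 = 3774.48; 1998 → 3869.6/1.441 = 2685.36.
So real GDP changed by 2685.36/3774.48 − 1 = -0.2885, i.e. -28.85%.

-28.85%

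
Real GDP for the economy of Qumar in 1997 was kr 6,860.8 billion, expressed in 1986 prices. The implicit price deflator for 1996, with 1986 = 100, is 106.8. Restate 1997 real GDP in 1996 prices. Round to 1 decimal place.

Real GDP in 1996 prices = Real GDP in 1986 prices × (P_1996/P_1986) = 6860.8 × 1.068 = 7327.33.

kr 7,327.3 billion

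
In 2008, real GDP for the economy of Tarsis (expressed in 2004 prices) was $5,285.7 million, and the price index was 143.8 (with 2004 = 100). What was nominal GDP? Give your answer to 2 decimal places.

Nominal GDP = Real × (price index/100) = 5285.7 × 1.438 = 7600.84.

$7,600.84 million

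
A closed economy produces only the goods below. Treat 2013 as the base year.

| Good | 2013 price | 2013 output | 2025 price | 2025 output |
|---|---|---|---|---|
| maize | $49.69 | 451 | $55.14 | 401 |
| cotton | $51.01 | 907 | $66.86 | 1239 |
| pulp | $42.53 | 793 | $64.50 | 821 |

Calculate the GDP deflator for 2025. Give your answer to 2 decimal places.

Nominal GDP 2025 = 55.14·401 + 66.86·1239 + 64.50·821 = 157905.18.
Real GDP 2025 (at 2013 prices) = 49.69·401 + 51.01·1239 + 42.53·821 = 118044.21.
Deflator = Nominal/Real × 100 = 157905.18/118044.21 × 100 = 133.768.

133.77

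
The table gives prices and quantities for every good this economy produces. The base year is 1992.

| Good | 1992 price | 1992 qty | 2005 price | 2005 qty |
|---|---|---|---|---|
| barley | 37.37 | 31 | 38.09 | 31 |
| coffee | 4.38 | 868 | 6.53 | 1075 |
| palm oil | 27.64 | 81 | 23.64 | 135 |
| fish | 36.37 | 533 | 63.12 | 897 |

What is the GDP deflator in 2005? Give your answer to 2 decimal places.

Nominal GDP 2005 = 38.09·31 + 6.53·1075 + 23.64·135 + 63.12·897 = 68010.58.
Real GDP 2005 (at 1992 prices) = 37.37·31 + 4.38·1075 + 27.64·135 + 36.37·897 = 42222.26.
Deflator = Nominal/Real × 100 = 68010.58/42222.26 × 100 = 161.078.

161.08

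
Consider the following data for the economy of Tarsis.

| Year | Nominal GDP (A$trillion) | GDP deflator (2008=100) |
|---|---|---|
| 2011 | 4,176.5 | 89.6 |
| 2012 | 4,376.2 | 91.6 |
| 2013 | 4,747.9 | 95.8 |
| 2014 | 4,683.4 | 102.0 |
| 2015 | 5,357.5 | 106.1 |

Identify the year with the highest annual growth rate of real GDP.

2015

2012: real = 4376.2/0.916 = 4777.51; growth vs 2011 (4661.27) = 2.49%.
2013: real = 4747.9/0.958 = 4956.05; growth vs 2012 (4777.51) = 3.74%.
2014: real = 4683.4/1.020 = 4591.57; growth vs 2013 (4956.05) = -7.35%.
2015: real = 5357.5/1.061 = 5049.48; growth vs 2014 (4591.57) = 9.97%.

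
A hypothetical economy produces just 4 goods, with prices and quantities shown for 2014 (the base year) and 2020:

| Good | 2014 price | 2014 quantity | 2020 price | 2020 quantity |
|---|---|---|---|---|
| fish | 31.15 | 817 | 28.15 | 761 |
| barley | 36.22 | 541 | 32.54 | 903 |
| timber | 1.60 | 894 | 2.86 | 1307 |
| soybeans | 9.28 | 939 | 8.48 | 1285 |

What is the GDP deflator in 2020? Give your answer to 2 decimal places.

Nominal GDP 2020 = 28.15·761 + 32.54·903 + 2.86·1307 + 8.48·1285 = 65440.59.
Real GDP 2020 (at 2014 prices) = 31.15·761 + 36.22·903 + 1.60·1307 + 9.28·1285 = 70427.81.
Deflator = Nominal/Real × 100 = 65440.59/70427.81 × 100 = 92.919.

92.92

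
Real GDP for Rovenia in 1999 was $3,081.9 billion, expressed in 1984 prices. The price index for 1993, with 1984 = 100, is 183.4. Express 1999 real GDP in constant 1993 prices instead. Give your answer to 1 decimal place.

Real GDP in 1993 prices = Real GDP in 1984 prices × (P_1993/P_1984) = 3081.9 × 1.834 = 5652.20.

$5,652.2 billion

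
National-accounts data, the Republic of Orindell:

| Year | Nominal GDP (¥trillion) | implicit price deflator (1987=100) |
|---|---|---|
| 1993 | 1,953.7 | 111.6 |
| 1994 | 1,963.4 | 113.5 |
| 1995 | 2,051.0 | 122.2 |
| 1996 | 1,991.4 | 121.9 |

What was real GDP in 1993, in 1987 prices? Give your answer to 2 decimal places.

Real GDP 1993 = 1953.7 / 1.116 = 1750.63.

¥1,750.63 trillion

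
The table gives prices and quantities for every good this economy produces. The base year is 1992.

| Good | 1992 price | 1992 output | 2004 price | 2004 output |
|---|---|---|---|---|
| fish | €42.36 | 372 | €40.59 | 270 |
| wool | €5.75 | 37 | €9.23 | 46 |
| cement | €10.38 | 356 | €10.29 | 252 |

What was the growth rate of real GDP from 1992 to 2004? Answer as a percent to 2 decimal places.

-27.20%

Real GDP 1992 = Nominal GDP 1992 = 42.36·372 + 5.75·37 + 10.38·356 = 19665.95.
Real GDP 2004 (at 1992 prices) = 42.36·270 + 5.75·46 + 10.38·252 = 14317.46.
Real growth = 14317.46/19665.95 − 1 = -0.2720.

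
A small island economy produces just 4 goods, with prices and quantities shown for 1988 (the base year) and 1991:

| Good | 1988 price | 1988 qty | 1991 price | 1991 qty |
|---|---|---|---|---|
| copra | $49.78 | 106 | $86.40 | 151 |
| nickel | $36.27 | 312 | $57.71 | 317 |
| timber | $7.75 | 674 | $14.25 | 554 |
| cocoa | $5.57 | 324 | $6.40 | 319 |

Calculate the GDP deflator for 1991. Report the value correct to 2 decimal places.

164.55

Nominal GDP 1991 = 86.40·151 + 57.71·317 + 14.25·554 + 6.40·319 = 41276.57.
Real GDP 1991 (at 1988 prices) = 49.78·151 + 36.27·317 + 7.75·554 + 5.57·319 = 25084.70.
Deflator = Nominal/Real × 100 = 41276.57/25084.70 × 100 = 164.549.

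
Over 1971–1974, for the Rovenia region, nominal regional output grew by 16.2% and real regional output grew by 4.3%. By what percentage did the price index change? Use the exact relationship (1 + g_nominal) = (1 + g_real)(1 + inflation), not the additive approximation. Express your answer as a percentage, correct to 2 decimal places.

(1 + g_nom) = (1 + g_real)(1 + π), so π = 1.1620 / 1.0430 − 1 = 0.11409.

11.41%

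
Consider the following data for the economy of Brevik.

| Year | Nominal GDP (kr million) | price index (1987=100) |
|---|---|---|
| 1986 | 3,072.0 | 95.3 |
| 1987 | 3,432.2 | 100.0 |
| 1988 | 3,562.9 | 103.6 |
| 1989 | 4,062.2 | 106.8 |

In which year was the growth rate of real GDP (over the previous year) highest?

1987: real = 3432.2/1.000 = 3432.20; growth vs 1986 (3223.50) = 6.47%.
1988: real = 3562.9/1.036 = 3439.09; growth vs 1987 (3432.20) = 0.20%.
1989: real = 4062.2/1.068 = 3803.56; growth vs 1988 (3439.09) = 10.60%.

1989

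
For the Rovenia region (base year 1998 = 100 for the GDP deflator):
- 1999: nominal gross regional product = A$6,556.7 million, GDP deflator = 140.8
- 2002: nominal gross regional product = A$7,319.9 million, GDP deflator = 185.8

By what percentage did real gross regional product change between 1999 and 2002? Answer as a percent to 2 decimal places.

-15.40%

Deflate each year: 1999 → 6556.7/1.408 = 4656.75; 2002 → 7319.9/1.858 = 3939.67.
So real gross regional product changed by 3939.67/4656.75 − 1 = -0.1540, i.e. -15.40%.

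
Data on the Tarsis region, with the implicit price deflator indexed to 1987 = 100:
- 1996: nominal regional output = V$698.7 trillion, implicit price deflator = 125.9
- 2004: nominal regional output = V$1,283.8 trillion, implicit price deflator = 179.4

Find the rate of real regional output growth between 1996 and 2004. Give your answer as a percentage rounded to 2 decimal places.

28.95%

Deflate each year: 1996 → 698.7/1.259 = 554.96; 2004 → 1283.8/1.794 = 715.61.
So real regional output changed by 715.61/554.96 − 1 = 0.2895, i.e. 28.95%.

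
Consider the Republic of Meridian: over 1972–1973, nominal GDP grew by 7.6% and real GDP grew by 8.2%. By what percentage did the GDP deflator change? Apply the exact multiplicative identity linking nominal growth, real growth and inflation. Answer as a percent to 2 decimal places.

(1 + g_nom) = (1 + g_real)(1 + π), so π = 1.0760 / 1.0820 − 1 = -0.00555.

-0.55%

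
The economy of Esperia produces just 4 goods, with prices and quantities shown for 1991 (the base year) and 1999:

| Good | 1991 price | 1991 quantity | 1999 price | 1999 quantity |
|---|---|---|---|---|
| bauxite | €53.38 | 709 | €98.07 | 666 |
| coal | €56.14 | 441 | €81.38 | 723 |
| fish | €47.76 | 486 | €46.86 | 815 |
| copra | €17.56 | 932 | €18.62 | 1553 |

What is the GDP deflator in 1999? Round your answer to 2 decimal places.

Nominal GDP 1999 = 98.07·666 + 81.38·723 + 46.86·815 + 18.62·1553 = 191260.12.
Real GDP 1999 (at 1991 prices) = 53.38·666 + 56.14·723 + 47.76·815 + 17.56·1553 = 142335.38.
Deflator = Nominal/Real × 100 = 191260.12/142335.38 × 100 = 134.373.

134.37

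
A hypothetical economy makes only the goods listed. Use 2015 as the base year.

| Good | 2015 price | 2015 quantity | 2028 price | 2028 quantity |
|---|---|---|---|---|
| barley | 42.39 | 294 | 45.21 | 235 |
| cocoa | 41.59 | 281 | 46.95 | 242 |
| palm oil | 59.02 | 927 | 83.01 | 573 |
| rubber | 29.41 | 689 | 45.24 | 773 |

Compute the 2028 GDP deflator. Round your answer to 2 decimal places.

Nominal GDP 2028 = 45.21·235 + 46.95·242 + 83.01·573 + 45.24·773 = 104521.50.
Real GDP 2028 (at 2015 prices) = 42.39·235 + 41.59·242 + 59.02·573 + 29.41·773 = 76578.82.
Deflator = Nominal/Real × 100 = 104521.50/76578.82 × 100 = 136.489.

136.49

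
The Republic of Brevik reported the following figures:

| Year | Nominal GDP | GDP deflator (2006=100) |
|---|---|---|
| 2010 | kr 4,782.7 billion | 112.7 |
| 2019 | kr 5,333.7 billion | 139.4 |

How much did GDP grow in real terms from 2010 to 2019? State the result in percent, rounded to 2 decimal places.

Real GDP 2010 = 4782.7 / 1.127 = 4243.74.
Real GDP 2019 = 5333.7 / 1.394 = 3826.18.
Real growth = 3826.18 / 4243.74 − 1 = -0.0984.

-9.84%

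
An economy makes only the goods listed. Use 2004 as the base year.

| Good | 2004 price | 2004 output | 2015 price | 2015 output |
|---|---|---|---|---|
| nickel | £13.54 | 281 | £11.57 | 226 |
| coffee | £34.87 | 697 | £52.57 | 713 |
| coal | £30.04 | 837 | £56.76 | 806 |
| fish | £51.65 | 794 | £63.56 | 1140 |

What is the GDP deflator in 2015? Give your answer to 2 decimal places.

142.60

Nominal GDP 2015 = 11.57·226 + 52.57·713 + 56.76·806 + 63.56·1140 = 158304.19.
Real GDP 2015 (at 2004 prices) = 13.54·226 + 34.87·713 + 30.04·806 + 51.65·1140 = 111015.59.
Deflator = Nominal/Real × 100 = 158304.19/111015.59 × 100 = 142.596.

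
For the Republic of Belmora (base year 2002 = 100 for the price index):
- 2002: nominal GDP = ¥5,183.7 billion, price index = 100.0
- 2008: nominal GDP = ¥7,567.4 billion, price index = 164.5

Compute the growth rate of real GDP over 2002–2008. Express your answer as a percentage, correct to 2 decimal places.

-11.26%

Deflate each year: 2002 → 5183.7/1.000 = 5183.70; 2008 → 7567.4/1.645 = 4600.24.
So real GDP changed by 4600.24/5183.70 − 1 = -0.1126, i.e. -11.26%.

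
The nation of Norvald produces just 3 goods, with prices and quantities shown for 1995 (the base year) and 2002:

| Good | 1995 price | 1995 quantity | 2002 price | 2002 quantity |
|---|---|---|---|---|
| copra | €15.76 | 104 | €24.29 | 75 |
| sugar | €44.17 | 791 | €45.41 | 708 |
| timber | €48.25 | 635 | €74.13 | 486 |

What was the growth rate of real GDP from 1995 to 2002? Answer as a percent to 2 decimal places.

Real GDP 1995 = Nominal GDP 1995 = 15.76·104 + 44.17·791 + 48.25·635 = 67216.26.
Real GDP 2002 (at 1995 prices) = 15.76·75 + 44.17·708 + 48.25·486 = 55903.86.
Real growth = 55903.86/67216.26 − 1 = -0.1683.

-16.83%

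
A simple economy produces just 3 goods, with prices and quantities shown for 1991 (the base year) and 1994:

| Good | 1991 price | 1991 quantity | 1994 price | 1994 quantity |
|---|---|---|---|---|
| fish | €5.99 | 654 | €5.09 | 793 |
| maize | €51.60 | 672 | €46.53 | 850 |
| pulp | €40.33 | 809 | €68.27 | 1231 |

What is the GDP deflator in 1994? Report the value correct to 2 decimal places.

129.89

Nominal GDP 1994 = 5.09·793 + 46.53·850 + 68.27·1231 = 127627.24.
Real GDP 1994 (at 1991 prices) = 5.99·793 + 51.60·850 + 40.33·1231 = 98256.30.
Deflator = Nominal/Real × 100 = 127627.24/98256.30 × 100 = 129.892.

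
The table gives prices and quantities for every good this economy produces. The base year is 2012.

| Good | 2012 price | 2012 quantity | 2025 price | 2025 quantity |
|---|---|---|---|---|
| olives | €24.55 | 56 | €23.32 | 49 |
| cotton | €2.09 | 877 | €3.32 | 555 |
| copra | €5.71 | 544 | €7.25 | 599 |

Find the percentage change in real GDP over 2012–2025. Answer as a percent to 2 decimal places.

Real GDP 2012 = Nominal GDP 2012 = 24.55·56 + 2.09·877 + 5.71·544 = 6313.97.
Real GDP 2025 (at 2012 prices) = 24.55·49 + 2.09·555 + 5.71·599 = 5783.19.
Real growth = 5783.19/6313.97 − 1 = -0.0841.

-8.41%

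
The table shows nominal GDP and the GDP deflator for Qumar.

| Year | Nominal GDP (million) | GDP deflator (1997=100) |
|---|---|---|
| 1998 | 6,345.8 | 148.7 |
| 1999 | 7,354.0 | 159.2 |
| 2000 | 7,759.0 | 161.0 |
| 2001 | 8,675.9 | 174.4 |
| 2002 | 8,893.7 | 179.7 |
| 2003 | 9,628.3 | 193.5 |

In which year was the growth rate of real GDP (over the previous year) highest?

1999

1999: real = 7354.0/1.592 = 4619.35; growth vs 1998 (4267.52) = 8.24%.
2000: real = 7759.0/1.610 = 4819.25; growth vs 1999 (4619.35) = 4.33%.
2001: real = 8675.9/1.744 = 4974.71; growth vs 2000 (4819.25) = 3.23%.
2002: real = 8893.7/1.797 = 4949.19; growth vs 2001 (4974.71) = -0.51%.
2003: real = 9628.3/1.935 = 4975.87; growth vs 2002 (4949.19) = 0.54%.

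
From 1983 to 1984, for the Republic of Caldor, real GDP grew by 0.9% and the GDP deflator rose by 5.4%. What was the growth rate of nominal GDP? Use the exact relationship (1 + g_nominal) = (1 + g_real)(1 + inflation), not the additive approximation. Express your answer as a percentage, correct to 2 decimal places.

(1 + g_nom) = (1 + g_real)(1 + π) = 1.0090 × 1.0540 = 1.06349.

6.35%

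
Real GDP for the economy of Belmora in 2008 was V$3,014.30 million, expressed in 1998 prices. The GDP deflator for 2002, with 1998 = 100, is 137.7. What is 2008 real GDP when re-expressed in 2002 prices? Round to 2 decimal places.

V$4,150.69 million

Real GDP in 2002 prices = Real GDP in 1998 prices × (P_2002/P_1998) = 3014.30 × 1.377 = 4150.69.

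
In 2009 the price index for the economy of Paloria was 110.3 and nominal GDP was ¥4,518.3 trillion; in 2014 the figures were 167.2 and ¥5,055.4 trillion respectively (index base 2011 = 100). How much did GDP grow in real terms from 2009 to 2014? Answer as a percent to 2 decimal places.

-26.19%

Deflate each year: 2009 → 4518.3/1.103 = 4096.37; 2014 → 5055.4/1.672 = 3023.56.
So real GDP changed by 3023.56/4096.37 − 1 = -0.2619, i.e. -26.19%.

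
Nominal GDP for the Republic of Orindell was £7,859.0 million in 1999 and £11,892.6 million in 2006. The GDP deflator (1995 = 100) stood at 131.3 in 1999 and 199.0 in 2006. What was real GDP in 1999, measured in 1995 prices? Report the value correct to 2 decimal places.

£5,985.53 million

Real GDP = Nominal / (GDP deflator/100) = 7859.0 / 1.313 = 5985.53.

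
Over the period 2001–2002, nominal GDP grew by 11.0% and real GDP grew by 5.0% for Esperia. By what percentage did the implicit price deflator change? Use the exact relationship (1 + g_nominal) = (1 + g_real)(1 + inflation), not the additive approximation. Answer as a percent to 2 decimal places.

5.71%

(1 + g_nom) = (1 + g_real)(1 + π), so π = 1.1100 / 1.0500 − 1 = 0.05714.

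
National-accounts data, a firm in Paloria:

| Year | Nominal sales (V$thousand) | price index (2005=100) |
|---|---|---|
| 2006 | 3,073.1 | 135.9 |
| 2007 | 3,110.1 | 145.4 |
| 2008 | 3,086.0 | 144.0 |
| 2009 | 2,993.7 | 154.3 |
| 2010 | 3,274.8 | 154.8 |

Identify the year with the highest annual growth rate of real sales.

2010

2007: real = 3110.1/1.454 = 2139.00; growth vs 2006 (2261.30) = -5.41%.
2008: real = 3086.0/1.440 = 2143.06; growth vs 2007 (2139.00) = 0.19%.
2009: real = 2993.7/1.543 = 1940.18; growth vs 2008 (2143.06) = -9.47%.
2010: real = 3274.8/1.548 = 2115.50; growth vs 2009 (1940.18) = 9.04%.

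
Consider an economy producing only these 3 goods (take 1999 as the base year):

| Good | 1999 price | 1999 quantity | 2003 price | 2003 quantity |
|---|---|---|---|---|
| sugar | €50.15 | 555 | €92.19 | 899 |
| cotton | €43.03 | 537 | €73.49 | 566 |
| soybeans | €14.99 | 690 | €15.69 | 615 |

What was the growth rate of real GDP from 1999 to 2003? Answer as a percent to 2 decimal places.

Real GDP 1999 = Nominal GDP 1999 = 50.15·555 + 43.03·537 + 14.99·690 = 61283.46.
Real GDP 2003 (at 1999 prices) = 50.15·899 + 43.03·566 + 14.99·615 = 78658.68.
Real growth = 78658.68/61283.46 − 1 = 0.2835.

28.35%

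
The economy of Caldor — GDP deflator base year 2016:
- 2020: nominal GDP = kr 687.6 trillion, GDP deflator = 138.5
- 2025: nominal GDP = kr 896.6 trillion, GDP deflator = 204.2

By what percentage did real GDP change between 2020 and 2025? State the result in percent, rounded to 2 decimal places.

Real GDP 2020 = 687.6 / 1.385 = 496.46.
Real GDP 2025 = 896.6 / 2.042 = 439.08.
Real growth = 439.08 / 496.46 − 1 = -0.1156.

-11.56%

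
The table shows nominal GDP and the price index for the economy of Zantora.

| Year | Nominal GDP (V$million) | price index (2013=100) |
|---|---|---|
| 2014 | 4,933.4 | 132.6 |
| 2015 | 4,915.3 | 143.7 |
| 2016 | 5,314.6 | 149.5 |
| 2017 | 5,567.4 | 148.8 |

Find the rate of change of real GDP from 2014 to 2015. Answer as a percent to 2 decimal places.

-8.06%

Real GDP 2014 = 4933.4/1.326 = 3720.51.
Real GDP 2015 = 4915.3/1.437 = 3420.53.
Change = 3420.53/3720.51 − 1 = -0.0806.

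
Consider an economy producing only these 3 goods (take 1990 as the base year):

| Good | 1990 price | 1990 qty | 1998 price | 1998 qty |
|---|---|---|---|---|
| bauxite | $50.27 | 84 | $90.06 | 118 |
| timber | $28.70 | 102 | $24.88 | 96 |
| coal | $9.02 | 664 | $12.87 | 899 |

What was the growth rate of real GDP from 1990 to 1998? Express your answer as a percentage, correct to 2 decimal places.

27.83%

Real GDP 1990 = Nominal GDP 1990 = 50.27·84 + 28.70·102 + 9.02·664 = 13139.36.
Real GDP 1998 (at 1990 prices) = 50.27·118 + 28.70·96 + 9.02·899 = 16796.04.
Real growth = 16796.04/13139.36 − 1 = 0.2783.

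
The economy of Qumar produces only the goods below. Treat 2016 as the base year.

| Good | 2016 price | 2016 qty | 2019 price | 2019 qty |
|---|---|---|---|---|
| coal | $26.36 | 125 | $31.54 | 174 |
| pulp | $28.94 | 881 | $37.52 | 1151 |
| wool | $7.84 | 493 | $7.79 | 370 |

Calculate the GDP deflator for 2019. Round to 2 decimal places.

126.37

Nominal GDP 2019 = 31.54·174 + 37.52·1151 + 7.79·370 = 51555.78.
Real GDP 2019 (at 2016 prices) = 26.36·174 + 28.94·1151 + 7.84·370 = 40797.38.
Deflator = Nominal/Real × 100 = 51555.78/40797.38 × 100 = 126.370.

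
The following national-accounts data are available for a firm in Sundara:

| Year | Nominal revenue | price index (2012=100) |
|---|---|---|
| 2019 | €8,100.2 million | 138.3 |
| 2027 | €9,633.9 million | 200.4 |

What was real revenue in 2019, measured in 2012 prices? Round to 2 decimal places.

€5,856.98 million

Real revenue = Nominal / (price index/100) = 8100.2 / 1.383 = 5856.98.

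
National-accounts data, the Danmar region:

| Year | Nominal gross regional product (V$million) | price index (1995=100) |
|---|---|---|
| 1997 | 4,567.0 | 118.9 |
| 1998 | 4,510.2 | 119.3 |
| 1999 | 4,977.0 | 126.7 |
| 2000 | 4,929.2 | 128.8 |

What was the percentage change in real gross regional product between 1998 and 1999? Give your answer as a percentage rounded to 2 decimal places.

3.90%

Real gross regional product 1998 = 4510.2/1.193 = 3780.55.
Real gross regional product 1999 = 4977.0/1.267 = 3928.18.
Change = 3928.18/3780.55 − 1 = 0.0390.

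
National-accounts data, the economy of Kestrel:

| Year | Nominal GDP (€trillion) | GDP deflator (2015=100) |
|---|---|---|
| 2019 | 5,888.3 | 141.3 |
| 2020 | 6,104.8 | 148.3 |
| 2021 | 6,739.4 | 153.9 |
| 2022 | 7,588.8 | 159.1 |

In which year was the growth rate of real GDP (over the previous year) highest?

2020: real = 6104.8/1.483 = 4116.52; growth vs 2019 (4167.23) = -1.22%.
2021: real = 6739.4/1.539 = 4379.08; growth vs 2020 (4116.52) = 6.38%.
2022: real = 7588.8/1.591 = 4769.83; growth vs 2021 (4379.08) = 8.92%.

2022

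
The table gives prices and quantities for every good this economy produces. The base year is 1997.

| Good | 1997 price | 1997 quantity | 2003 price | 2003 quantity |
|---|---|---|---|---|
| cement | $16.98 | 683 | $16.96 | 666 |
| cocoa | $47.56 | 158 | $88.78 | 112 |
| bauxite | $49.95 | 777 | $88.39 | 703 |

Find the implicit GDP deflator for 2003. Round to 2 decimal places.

161.11

Nominal GDP 2003 = 16.96·666 + 88.78·112 + 88.39·703 = 83376.89.
Real GDP 2003 (at 1997 prices) = 16.98·666 + 47.56·112 + 49.95·703 = 51750.25.
Deflator = Nominal/Real × 100 = 83376.89/51750.25 × 100 = 161.114.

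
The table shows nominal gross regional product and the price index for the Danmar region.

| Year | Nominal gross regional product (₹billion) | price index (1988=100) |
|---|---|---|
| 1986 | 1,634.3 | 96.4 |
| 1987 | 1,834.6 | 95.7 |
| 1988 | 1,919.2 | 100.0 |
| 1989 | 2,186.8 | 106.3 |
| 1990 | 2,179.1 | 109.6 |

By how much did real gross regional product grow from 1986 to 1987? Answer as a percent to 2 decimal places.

13.08%

Real gross regional product 1986 = 1634.3/0.964 = 1695.33.
Real gross regional product 1987 = 1834.6/0.957 = 1917.03.
Change = 1917.03/1695.33 − 1 = 0.1308.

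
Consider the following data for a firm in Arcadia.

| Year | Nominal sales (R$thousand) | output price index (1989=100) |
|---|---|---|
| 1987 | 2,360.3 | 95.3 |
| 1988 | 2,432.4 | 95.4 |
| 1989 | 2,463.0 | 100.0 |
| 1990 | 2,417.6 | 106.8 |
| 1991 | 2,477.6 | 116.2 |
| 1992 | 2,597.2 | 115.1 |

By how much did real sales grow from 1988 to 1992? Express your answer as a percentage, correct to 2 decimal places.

-11.50%

Real sales 1988 = 2432.4/0.954 = 2549.69.
Real sales 1992 = 2597.2/1.151 = 2256.47.
Change = 2256.47/2549.69 − 1 = -0.1150.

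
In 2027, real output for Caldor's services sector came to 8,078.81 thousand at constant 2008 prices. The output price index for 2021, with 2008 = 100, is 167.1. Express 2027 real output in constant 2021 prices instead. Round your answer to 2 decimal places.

13,499.69 thousand

Real output in 2021 prices = Real output in 2008 prices × (P_2021/P_2008) = 8078.81 × 1.671 = 13499.69.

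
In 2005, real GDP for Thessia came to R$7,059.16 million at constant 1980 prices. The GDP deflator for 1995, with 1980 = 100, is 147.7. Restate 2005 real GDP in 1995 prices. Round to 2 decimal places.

R$10,426.38 million

Real GDP in 1995 prices = Real GDP in 1980 prices × (P_1995/P_1980) = 7059.16 × 1.477 = 10426.38.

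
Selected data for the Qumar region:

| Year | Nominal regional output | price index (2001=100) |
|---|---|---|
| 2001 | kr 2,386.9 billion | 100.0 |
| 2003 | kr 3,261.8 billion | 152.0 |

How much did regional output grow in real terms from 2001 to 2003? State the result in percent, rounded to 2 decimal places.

-10.10%

Real regional output 2001 = 2386.9 / 1.000 = 2386.90.
Real regional output 2003 = 3261.8 / 1.520 = 2145.92.
Real growth = 2145.92 / 2386.90 − 1 = -0.1010.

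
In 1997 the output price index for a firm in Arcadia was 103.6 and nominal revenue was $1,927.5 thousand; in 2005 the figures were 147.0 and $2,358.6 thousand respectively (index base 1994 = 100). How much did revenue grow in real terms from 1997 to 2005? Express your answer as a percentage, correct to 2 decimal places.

Real revenue 1997 = 1927.5 / 1.036 = 1860.52.
Real revenue 2005 = 2358.6 / 1.470 = 1604.49.
Real growth = 1604.49 / 1860.52 − 1 = -0.1376.

-13.76%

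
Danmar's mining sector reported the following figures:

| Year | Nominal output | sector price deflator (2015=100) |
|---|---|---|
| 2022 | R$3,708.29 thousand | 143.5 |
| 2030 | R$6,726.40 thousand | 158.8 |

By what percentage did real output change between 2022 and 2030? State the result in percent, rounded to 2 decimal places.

63.91%

Deflate each year: 2022 → 3708.29/1.435 = 2584.17; 2030 → 6726.40/1.588 = 4235.77.
So real output changed by 4235.77/2584.17 − 1 = 0.6391, i.e. 63.91%.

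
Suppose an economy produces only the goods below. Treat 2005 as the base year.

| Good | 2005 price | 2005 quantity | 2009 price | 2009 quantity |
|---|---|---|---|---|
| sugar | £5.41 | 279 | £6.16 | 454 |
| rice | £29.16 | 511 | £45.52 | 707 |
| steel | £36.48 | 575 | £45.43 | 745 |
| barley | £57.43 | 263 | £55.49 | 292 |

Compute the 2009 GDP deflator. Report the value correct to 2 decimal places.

Nominal GDP 2009 = 6.16·454 + 45.52·707 + 45.43·745 + 55.49·292 = 85027.71.
Real GDP 2009 (at 2005 prices) = 5.41·454 + 29.16·707 + 36.48·745 + 57.43·292 = 67019.42.
Deflator = Nominal/Real × 100 = 85027.71/67019.42 × 100 = 126.870.

126.87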